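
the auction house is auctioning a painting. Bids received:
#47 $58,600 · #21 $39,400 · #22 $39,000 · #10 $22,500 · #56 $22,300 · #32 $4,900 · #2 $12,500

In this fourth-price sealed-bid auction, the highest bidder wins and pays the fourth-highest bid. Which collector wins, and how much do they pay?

Rule: the highest bidder wins and pays the fourth-highest bid.
Sorting bids: 58,600 (#47) > 39,400 (#21) > 39,000 (#22) > 22,500 (#10) > 22,300 (#56) > 12,500 (#2) > …
#47 is highest; pays the fourth-highest bid, $22,500.

#47 pays $22,500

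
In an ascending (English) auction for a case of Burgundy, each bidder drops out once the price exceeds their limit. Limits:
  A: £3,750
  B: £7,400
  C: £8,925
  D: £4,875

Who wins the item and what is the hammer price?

Rule: the price rises until one bidder remains; the winner pays the price at which the last rival dropped out.
Sorting limits: 8,925 (C) > 7,400 (B) > 4,875 (D) > 3,750 (A)
Bidding ends when B exits at £7,400; C takes it.

C wins at £7,400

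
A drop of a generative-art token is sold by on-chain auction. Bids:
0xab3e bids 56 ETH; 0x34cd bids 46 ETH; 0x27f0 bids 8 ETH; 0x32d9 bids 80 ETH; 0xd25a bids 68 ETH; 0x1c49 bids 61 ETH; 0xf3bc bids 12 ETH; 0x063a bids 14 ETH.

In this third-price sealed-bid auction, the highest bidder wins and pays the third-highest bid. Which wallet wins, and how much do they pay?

0x32d9 pays 61 ETH

Bids ranked: 80 (0x32d9) > 68 (0xd25a) > 61 (0x1c49) > 56 (0xab3e) > 46 (0x34cd) > 14 (0x063a) > …
0x32d9 is highest; pays the third-highest bid, 61 ETH.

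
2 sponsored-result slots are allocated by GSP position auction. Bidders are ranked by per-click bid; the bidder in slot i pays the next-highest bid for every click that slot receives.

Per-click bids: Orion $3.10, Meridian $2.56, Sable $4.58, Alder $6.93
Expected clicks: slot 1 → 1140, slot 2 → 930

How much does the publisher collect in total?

Per-click bids in order: $6.93 (Alder) > $4.58 (Sable) > $3.10 (Orion) > …
Slot 1: Alder pays $4.58 × 1140 = $5221.20
Slot 2: Sable pays $3.10 × 930 = $2883.00
Total = $8104.20

Total revenue: $8104.20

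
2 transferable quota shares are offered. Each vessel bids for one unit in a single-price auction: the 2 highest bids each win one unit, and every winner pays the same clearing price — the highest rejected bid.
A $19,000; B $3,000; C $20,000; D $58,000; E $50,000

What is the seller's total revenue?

Sorting: 58,000 (D), 50,000 (E), 20,000 (C), 19,000 (A), …
Winners (2 units): D, E.
Clearing price = highest rejected bid = $20,000.
Total revenue = 2 × $20,000 = $40,000.

Total revenue: $40,000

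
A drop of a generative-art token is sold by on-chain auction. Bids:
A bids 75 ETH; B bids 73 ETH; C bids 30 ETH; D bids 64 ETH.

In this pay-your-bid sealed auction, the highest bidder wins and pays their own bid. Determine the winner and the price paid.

A pays 75 ETH

Bids ranked: 75 (A) > 73 (B) > 64 (D) > 30 (C)
First-price: A pays what they bid, 75 ETH.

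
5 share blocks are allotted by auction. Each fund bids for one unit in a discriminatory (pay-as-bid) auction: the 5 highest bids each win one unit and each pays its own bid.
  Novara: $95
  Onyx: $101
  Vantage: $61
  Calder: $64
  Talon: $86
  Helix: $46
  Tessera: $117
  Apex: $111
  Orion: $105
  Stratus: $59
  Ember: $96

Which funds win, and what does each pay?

Bids ranked high→low: 117 (Tessera), 111 (Apex), 105 (Orion), 101 (Onyx), 96 (Ember), 95 (Novara), 86 (Talon), …
Top 5: Tessera, Apex, Orion, Onyx, Ember.
Each winner pays its own bid: Tessera $117, Apex $111, Orion $105, Onyx $101, Ember $96.

Tessera $117, Apex $111, Orion $105, Onyx $101, Ember $96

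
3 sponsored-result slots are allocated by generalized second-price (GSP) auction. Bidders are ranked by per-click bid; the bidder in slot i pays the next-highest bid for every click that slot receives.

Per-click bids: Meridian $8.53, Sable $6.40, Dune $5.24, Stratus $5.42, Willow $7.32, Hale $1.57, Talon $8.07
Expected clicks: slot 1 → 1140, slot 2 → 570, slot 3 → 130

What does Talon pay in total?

Talon pays $4172.40

Per-click bids in order: $8.53 (Meridian) > $8.07 (Talon) > $7.32 (Willow) > $6.40 (Sable) > …
Talon holds slot 2 → pays next bid $7.32 × 570 clicks = $4172.40.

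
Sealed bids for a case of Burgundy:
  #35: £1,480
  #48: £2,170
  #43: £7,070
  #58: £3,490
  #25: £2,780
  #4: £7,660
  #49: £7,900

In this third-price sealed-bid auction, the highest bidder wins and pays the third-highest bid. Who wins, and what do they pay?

#49 pays £7,070

Third-price sealed-bid auction: the highest bidder wins and pays the third-highest bid.
Bids in order: 7,900 (#49) > 7,660 (#4) > 7,070 (#43) > 3,490 (#58) > 2,780 (#25) > 2,170 (#48) > …
#49 wins; payment is bid #3 in the ranking = £7,070.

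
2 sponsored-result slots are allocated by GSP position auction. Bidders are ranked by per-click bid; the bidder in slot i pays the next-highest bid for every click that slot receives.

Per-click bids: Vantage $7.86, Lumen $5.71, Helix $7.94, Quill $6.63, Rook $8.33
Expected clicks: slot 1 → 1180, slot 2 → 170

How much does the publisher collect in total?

Total revenue: $10705.40

Sorting advertisers: $8.33 (Rook) > $7.94 (Helix) > $7.86 (Vantage) > …
Slot 1: Rook pays $7.94 × 1180 = $9369.20
Slot 2: Helix pays $7.86 × 170 = $1336.20
Total = $10705.40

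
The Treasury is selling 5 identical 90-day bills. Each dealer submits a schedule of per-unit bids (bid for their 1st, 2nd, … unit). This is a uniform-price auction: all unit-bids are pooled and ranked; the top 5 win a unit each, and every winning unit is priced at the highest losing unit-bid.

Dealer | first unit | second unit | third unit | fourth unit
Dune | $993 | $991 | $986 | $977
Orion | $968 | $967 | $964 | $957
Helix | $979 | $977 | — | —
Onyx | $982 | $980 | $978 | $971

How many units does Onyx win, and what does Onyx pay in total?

Onyx: 2 units, pays $1,958

Pooled unit-bids ranked (top 5): 993 (Dune-1), 991 (Dune-2), 986 (Dune-3), 982 (Onyx-1), 980 (Onyx-2)
First bid not allocated: $979.
Onyx wins 2 unit(s) at $979 each.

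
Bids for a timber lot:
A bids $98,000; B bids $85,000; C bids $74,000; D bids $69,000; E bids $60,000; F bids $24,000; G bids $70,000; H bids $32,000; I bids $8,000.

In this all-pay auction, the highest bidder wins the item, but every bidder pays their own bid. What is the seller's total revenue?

Sorting bids: 98,000 (A) > 85,000 (B) > 74,000 (C) > 70,000 (G) > 69,000 (D) > 60,000 (E) > …
A wins with the top bid; all bids are sunk regardless.
Every bidder forfeits their bid regardless of winning.
Revenue = 98,000 + 85,000 + 74,000 + 69,000 + 60,000 + 24,000 + 70,000 + 32,000 + 8,000 = $520,000.

Total revenue: $520,000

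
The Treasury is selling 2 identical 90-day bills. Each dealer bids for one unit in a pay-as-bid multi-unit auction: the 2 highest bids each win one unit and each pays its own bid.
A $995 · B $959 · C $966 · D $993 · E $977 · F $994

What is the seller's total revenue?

Bids ranked high→low: 995 (A), 994 (F), 993 (D), 977 (E), …
The 2 highest are A, F.
Total revenue = 995 + 994 = $1,989.

Total revenue: $1,989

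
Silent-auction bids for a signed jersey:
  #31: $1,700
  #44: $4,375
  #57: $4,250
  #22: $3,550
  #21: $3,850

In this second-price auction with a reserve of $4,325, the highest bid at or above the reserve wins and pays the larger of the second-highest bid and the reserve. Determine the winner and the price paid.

#44 pays $4,325

Second-price auction with a reserve of $4,325: the highest bid at or above the reserve wins and pays the larger of the second-highest bid and the reserve.
Sorting bids: 4,375 (#44) > 4,250 (#57) > 3,850 (#21) > 3,550 (#22) > 1,700 (#31)
Highest eligible bid: #44 at $4,375.
max(second-highest $4,250, reserve $4,325) = $4,325.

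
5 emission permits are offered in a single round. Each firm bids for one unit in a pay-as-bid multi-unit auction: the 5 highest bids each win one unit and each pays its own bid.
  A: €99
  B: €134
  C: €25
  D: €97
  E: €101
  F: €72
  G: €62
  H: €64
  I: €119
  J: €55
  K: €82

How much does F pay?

Ordering the bids: 134 (B), 119 (I), 101 (E), 99 (A), 97 (D), 82 (K), 72 (F), …
Winners (5 units): B, I, E, A, D.
F does not win → €0.

F pays €0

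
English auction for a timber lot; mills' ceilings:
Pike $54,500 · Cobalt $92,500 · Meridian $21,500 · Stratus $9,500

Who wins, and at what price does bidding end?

Cobalt wins at $54,500

Open ascending-bid auction: the price rises until one bidder remains; the winner pays the price at which the last rival dropped out.
Sorting limits: 92,500 (Cobalt) > 54,500 (Pike) > 21,500 (Meridian) > 9,500 (Stratus)
Bidding ends when Pike exits at $54,500; Cobalt takes it.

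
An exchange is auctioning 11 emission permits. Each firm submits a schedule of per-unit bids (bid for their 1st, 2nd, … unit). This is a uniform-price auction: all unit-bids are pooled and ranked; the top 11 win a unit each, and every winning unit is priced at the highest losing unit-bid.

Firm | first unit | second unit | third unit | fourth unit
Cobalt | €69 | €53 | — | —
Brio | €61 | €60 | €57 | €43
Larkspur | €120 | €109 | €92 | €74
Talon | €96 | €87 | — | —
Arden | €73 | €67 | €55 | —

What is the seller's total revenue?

Total revenue: €627

Merging the schedules and taking the best 11: 120 (Larkspur-1), 109 (Larkspur-2), 96 (Talon-1), 92 (Larkspur-3), 87 (Talon-2), 74 (Larkspur-4), 73 (Arden-1), 69 (Cobalt-1), 67 (Arden-2), 61 (Brio-1), 60 (Brio-2)
Highest rejected unit-bid = €57.
Allocation: Arden 2, Brio 2, Cobalt 1, Larkspur 4, Talon 2. Every unit priced at €57.
Revenue = 11 × 57 = €627.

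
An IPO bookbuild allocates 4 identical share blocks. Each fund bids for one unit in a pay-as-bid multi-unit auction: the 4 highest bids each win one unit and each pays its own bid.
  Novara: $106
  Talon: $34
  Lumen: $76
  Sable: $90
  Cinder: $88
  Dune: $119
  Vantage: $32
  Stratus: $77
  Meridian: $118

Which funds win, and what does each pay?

Dune $119, Meridian $118, Novara $106, Sable $90

Bids ranked high→low: 119 (Dune), 118 (Meridian), 106 (Novara), 90 (Sable), 88 (Cinder), 77 (Stratus), …
Top 4: Dune, Meridian, Novara, Sable.
Each winner pays its own bid: Dune $119, Meridian $118, Novara $106, Sable $90.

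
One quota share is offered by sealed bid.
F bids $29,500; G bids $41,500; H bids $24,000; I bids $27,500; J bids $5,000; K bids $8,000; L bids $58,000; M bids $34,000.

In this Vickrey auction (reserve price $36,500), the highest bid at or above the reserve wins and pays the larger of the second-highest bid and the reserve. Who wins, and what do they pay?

Bids in order: 58,000 (L) > 41,500 (G) > 34,000 (M) > 29,500 (F) > 27,500 (I) > 24,000 (H) > …
L has the top bid at or above the reserve ($58,000).
max(second-highest $41,500, reserve $36,500) = $41,500; the reserve does not bind.

L pays $41,500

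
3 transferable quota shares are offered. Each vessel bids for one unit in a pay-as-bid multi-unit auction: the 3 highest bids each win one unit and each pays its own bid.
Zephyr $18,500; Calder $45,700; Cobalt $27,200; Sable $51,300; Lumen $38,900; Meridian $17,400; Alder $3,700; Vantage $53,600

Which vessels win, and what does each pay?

Vantage $53,600, Sable $51,300, Calder $45,700

Bids ranked high→low: 53,600 (Vantage), 51,300 (Sable), 45,700 (Calder), 38,900 (Lumen), 27,200 (Cobalt), …
Top 3: Vantage, Sable, Calder.
Each winner pays its own bid: Vantage $53,600, Sable $51,300, Calder $45,700.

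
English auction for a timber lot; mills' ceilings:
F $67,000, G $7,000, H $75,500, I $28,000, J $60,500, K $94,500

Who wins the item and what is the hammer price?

K wins at $75,500

Rule: the price rises until one bidder remains; the winner pays the price at which the last rival dropped out.
Sorting limits: 94,500 (K) > 75,500 (H) > 67,000 (F) > 60,500 (J) > 28,000 (I) > 7,000 (G)
Bidding ends when H exits at $75,500; K takes it.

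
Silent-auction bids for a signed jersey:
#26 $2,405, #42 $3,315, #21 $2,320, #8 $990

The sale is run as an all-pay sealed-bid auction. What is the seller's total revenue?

Rule: the highest bidder wins the item, but every bidder pays their own bid.
Sorting bids: 3,315 (#42) > 2,405 (#26) > 2,320 (#21) > 990 (#8)
Every bidder forfeits their bid regardless of winning.
Revenue = 2,405 + 3,315 + 2,320 + 990 = $9,030.

Total revenue: $9,030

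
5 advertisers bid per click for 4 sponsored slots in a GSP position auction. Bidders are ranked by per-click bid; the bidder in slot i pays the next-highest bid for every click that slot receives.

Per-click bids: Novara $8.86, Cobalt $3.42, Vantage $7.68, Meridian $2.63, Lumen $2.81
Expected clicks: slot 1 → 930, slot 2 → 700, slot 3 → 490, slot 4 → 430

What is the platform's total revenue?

Total revenue: $12044.20

Sorting advertisers: $8.86 (Novara) > $7.68 (Vantage) > $3.42 (Cobalt) > $2.81 (Lumen) > $2.63 (Meridian)
Slot 1: Novara pays $7.68 × 930 = $7142.40
Slot 2: Vantage pays $3.42 × 700 = $2394.00
Slot 3: Cobalt pays $2.81 × 490 = $1376.90
Slot 4: Lumen pays $2.63 × 430 = $1130.90
Total = $12044.20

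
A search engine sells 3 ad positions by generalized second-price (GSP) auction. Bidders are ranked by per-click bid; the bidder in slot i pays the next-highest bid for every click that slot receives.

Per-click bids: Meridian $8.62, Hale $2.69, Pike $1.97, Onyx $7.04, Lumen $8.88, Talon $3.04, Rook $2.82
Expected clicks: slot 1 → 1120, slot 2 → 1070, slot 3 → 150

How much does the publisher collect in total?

Per-click bids in order: $8.88 (Lumen) > $8.62 (Meridian) > $7.04 (Onyx) > $3.04 (Talon) > …
Slot 1: Lumen pays $8.62 × 1120 = $9654.40
Slot 2: Meridian pays $7.04 × 1070 = $7532.80
Slot 3: Onyx pays $3.04 × 150 = $456.00
Total = $17643.20

Total revenue: $17643.20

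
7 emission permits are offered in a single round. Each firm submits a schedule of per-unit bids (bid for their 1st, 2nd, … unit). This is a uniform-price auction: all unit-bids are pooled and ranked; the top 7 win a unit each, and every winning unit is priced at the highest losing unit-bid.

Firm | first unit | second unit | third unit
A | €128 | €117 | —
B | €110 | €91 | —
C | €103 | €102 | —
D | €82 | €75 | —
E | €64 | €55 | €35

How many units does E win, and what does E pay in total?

Merging the schedules and taking the best 7: 128 (A-1), 117 (A-2), 110 (B-1), 103 (C-1), 102 (C-2), 91 (B-2), 82 (D-1)
First bid not allocated: €75.
E wins 0 unit(s) at €75 each.

E: 0 units, pays €0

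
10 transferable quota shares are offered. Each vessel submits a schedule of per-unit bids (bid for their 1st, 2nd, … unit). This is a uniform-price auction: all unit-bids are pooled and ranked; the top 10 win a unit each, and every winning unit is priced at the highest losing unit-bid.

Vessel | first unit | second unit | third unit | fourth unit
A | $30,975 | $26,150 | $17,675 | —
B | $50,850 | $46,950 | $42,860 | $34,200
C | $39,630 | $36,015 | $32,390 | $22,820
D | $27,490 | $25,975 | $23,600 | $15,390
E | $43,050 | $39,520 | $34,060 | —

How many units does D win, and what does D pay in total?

All unit-bids, highest first — top 10: 50,850 (B-1), 46,950 (B-2), 43,050 (E-1), 42,860 (B-3), 39,630 (C-1), 39,520 (E-2), 36,015 (C-2), 34,200 (B-4), 34,060 (E-3), 32,390 (C-3)
The (k+1)-th unit-bid is $30,975.
D wins 0 unit(s) at $30,975 each.

D: 0 units, pays $0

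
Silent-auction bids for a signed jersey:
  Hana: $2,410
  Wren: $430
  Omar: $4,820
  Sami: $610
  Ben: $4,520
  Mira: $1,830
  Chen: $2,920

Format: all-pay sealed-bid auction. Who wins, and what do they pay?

Omar pays $4,820

Bids in order: 4,820 (Omar) > 4,520 (Ben) > 2,920 (Chen) > 2,410 (Hana) > 1,830 (Mira) > 610 (Sami) > …
Omar wins with the top bid; all bids are sunk regardless.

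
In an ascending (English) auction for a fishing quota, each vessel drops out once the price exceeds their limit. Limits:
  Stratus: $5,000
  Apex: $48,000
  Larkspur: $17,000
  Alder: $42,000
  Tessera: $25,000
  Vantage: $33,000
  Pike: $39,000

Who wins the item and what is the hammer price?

Apex wins at $42,000

Limits in order: 48,000 (Apex) > 42,000 (Alder) > 39,000 (Pike) > 33,000 (Vantage) > 25,000 (Tessera) > 17,000 (Larkspur) > …
Alder is the last rival to drop out, at $42,000; Apex remains and wins at that price.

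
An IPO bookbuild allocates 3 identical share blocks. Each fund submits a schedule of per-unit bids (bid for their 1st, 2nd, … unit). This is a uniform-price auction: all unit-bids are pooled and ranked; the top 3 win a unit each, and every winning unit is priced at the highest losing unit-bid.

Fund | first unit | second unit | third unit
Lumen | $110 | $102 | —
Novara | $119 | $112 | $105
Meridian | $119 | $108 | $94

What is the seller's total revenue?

Total revenue: $330

Merging the schedules and taking the best 3: 119 (Novara-1), 119 (Meridian-1), 112 (Novara-2)
First bid not allocated: $110.
Allocation: Meridian 1, Novara 2. Every unit priced at $110.
Revenue = 3 × 110 = $330.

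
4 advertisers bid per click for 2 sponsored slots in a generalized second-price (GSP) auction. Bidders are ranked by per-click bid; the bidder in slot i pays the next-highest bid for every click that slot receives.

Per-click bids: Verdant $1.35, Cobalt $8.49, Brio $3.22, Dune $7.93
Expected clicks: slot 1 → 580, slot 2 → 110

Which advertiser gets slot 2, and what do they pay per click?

Per-click bids in order: $8.49 (Cobalt) > $7.93 (Dune) > $3.22 (Brio) > …
Slot 2 goes to the second-ranked bidder, Dune, who pays the next bid down: $3.22/click.

Dune; $3.22 per click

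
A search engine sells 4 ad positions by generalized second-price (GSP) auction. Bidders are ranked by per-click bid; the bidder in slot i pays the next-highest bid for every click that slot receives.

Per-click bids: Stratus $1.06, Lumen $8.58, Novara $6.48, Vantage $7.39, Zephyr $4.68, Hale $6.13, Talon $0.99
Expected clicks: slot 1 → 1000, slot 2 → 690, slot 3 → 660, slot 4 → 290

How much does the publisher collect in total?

Total revenue: $17264.20

Ranked by bid: $8.58 (Lumen) > $7.39 (Vantage) > $6.48 (Novara) > $6.13 (Hale) > $4.68 (Zephyr) > …
Slot 1: Lumen pays $7.39 × 1000 = $7390.00
Slot 2: Vantage pays $6.48 × 690 = $4471.20
Slot 3: Novara pays $6.13 × 660 = $4045.80
Slot 4: Hale pays $4.68 × 290 = $1357.20
Total = $17264.20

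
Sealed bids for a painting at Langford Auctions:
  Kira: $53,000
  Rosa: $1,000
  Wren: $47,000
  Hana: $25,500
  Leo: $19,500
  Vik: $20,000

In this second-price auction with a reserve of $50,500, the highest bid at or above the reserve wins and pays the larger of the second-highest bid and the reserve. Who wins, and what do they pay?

Bids in order: 53,000 (Kira) > 47,000 (Wren) > 25,500 (Hana) > 20,000 (Vik) > 19,500 (Leo) > 1,000 (Rosa)
Highest eligible bid: Kira at $53,000.
max(second-highest $47,000, reserve $50,500) = $50,500.

Kira pays $50,500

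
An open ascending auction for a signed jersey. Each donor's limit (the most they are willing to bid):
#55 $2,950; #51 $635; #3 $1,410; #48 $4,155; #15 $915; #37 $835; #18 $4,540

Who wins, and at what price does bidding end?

Sorting limits: 4,540 (#18) > 4,155 (#48) > 2,950 (#55) > 1,410 (#3) > 915 (#15) > 835 (#37) > …
Bidding ends when #48 exits at $4,155; #18 takes it.

#18 wins at $4,155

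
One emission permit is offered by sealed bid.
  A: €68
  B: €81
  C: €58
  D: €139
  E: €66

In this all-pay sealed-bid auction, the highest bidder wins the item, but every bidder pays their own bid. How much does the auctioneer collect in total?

Total revenue: €412

All-pay sealed-bid auction: the highest bidder wins the item, but every bidder pays their own bid.
Bids ranked: 139 (D) > 81 (B) > 68 (A) > 66 (E) > 58 (C)
D wins with the top bid; all bids are sunk regardless.
Every bidder forfeits their bid regardless of winning.
Revenue = 68 + 81 + 58 + 139 + 66 = €412.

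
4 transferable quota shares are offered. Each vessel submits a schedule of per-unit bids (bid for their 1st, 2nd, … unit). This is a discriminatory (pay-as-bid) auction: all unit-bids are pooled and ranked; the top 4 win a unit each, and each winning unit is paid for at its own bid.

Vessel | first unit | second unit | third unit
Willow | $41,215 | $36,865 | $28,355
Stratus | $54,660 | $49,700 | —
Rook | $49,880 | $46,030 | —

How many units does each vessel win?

Rook 2, Stratus 2

All unit-bids, highest first — top 4: 54,660 (Stratus-1), 49,880 (Rook-1), 49,700 (Stratus-2), 46,030 (Rook-2)
Next rejected bid: $41,215 (not a price — pay-as-bid).
Allocation: Rook 2, Stratus 2.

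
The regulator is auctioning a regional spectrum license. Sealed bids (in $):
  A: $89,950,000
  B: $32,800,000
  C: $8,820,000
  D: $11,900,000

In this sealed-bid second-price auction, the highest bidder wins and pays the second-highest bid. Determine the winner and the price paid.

A pays $32,800,000

Bids in order: 89,950,000 (A) > 32,800,000 (B) > 11,900,000 (D) > 8,820,000 (C)
A is highest; pays the second-highest bid, $32,800,000.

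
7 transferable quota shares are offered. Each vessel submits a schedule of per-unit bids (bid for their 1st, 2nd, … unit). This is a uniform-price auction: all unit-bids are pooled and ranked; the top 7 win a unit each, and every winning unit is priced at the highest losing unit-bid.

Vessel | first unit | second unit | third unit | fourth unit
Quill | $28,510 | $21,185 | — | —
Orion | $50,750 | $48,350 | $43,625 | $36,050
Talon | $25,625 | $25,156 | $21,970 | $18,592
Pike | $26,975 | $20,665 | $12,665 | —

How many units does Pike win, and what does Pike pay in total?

Pike: 1 unit, pays $25,156

All unit-bids, highest first — top 7: 50,750 (Orion-1), 48,350 (Orion-2), 43,625 (Orion-3), 36,050 (Orion-4), 28,510 (Quill-1), 26,975 (Pike-1), 25,625 (Talon-1)
Highest rejected unit-bid = $25,156.
Pike wins 1 unit(s) at $25,156 each.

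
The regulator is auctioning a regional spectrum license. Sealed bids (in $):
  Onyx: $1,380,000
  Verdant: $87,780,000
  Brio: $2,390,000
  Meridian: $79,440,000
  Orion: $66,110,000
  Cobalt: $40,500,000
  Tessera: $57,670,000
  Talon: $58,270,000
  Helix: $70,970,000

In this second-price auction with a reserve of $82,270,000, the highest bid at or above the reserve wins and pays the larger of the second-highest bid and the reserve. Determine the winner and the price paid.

Verdant pays $82,270,000

Bids in order: 87,780,000 (Verdant) > 79,440,000 (Meridian) > 70,970,000 (Helix) > 66,110,000 (Orion) > 58,270,000 (Talon) > 57,670,000 (Tessera) > …
Highest eligible bid: Verdant at $87,780,000.
Second-highest bid $79,440,000 is below the reserve $82,270,000, so the reserve binds → payment $82,270,000.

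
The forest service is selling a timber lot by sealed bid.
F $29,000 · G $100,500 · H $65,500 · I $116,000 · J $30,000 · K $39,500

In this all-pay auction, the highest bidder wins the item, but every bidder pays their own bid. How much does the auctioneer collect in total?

Bids in order: 116,000 (I) > 100,500 (G) > 65,500 (H) > 39,500 (K) > 30,000 (J) > 29,000 (F)
I wins with the top bid; all bids are sunk regardless.
Every bidder forfeits their bid regardless of winning.
Revenue = 29,000 + 100,500 + 65,500 + 116,000 + 30,000 + 39,500 = $380,500.

Total revenue: $380,500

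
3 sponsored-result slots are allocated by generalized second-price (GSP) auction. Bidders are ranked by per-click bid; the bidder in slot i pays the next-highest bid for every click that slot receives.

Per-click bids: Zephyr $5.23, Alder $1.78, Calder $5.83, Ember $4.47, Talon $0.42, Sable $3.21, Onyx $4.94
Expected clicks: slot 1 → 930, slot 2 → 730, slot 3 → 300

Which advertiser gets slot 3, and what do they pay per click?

Ranked by bid: $5.83 (Calder) > $5.23 (Zephyr) > $4.94 (Onyx) > $4.47 (Ember) > …
Slot 3 goes to the third-ranked bidder, Onyx, who pays the next bid down: $4.47/click.

Onyx; $4.47 per click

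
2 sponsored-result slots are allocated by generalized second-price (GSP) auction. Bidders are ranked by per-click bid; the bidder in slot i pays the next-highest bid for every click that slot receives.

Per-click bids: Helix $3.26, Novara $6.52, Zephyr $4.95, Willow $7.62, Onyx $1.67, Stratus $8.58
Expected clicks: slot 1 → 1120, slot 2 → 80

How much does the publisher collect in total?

Ranked by bid: $8.58 (Stratus) > $7.62 (Willow) > $6.52 (Novara) > …
Slot 1: Stratus pays $7.62 × 1120 = $8534.40
Slot 2: Willow pays $6.52 × 80 = $521.60
Total = $9056.00

Total revenue: $9056.00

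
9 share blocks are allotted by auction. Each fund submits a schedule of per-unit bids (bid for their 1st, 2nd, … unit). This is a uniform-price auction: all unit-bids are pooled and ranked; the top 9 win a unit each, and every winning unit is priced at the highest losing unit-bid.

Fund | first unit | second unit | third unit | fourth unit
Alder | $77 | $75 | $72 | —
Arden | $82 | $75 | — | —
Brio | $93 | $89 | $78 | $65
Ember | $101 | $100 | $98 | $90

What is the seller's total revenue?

All unit-bids, highest first — top 9: 101 (Ember-1), 100 (Ember-2), 98 (Ember-3), 93 (Brio-1), 90 (Ember-4), 89 (Brio-2), 82 (Arden-1), 78 (Brio-3), 77 (Alder-1)
The (k+1)-th unit-bid is $75.
Allocation: Alder 1, Arden 1, Brio 3, Ember 4. Every unit priced at $75.
Revenue = 9 × 75 = $675.

Total revenue: $675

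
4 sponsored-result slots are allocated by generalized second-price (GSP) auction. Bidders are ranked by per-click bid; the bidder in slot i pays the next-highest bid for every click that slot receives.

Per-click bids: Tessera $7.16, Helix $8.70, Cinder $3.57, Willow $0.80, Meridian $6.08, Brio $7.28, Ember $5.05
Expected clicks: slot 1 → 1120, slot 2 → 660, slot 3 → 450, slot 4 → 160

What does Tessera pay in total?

Tessera pays $2736.00

Per-click bids in order: $8.70 (Helix) > $7.28 (Brio) > $7.16 (Tessera) > $6.08 (Meridian) > $5.05 (Ember) > …
Tessera holds slot 3 → pays next bid $6.08 × 450 clicks = $2736.00.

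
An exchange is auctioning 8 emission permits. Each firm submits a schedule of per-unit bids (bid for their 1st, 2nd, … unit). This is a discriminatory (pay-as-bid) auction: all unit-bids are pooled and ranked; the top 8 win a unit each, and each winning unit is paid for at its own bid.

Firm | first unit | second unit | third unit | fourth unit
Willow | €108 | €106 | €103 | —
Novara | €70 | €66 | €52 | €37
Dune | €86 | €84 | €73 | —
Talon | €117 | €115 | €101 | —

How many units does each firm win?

Dune 2, Talon 3, Willow 3

Pooled unit-bids ranked (top 8): 117 (Talon-1), 115 (Talon-2), 108 (Willow-1), 106 (Willow-2), 103 (Willow-3), 101 (Talon-3), 86 (Dune-1), 84 (Dune-2)
Next rejected bid: €73 (not a price — pay-as-bid).
Allocation: Dune 2, Talon 3, Willow 3.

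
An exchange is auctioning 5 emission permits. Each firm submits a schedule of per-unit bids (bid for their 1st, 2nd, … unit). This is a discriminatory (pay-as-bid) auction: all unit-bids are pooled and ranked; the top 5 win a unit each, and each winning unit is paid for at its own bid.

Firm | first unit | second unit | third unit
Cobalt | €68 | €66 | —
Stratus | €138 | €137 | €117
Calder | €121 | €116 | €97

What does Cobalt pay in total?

Cobalt pays €0

Merging the schedules and taking the best 5: 138 (Stratus-1), 137 (Stratus-2), 121 (Calder-1), 117 (Stratus-3), 116 (Calder-2)
Next rejected bid: €97 (not a price — pay-as-bid).
Cobalt wins no units.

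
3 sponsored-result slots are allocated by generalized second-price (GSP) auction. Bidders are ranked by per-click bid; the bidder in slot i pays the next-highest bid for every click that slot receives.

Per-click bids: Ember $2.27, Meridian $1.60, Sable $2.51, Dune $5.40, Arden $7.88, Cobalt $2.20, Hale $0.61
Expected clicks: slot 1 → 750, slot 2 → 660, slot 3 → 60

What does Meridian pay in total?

Sorting advertisers: $7.88 (Arden) > $5.40 (Dune) > $2.51 (Sable) > $2.27 (Ember) > …
Meridian ranks below slot 3 → no slot, pays nothing.

Meridian pays $0.00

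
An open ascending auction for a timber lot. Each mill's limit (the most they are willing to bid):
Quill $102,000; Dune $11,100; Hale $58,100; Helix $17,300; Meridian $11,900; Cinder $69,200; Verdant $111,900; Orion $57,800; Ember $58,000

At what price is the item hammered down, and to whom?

Verdant wins at $102,000

Sorting limits: 111,900 (Verdant) > 102,000 (Quill) > 69,200 (Cinder) > 58,100 (Hale) > 58,000 (Ember) > 57,800 (Orion) > …
Bidding ends when Quill exits at $102,000; Verdant takes it.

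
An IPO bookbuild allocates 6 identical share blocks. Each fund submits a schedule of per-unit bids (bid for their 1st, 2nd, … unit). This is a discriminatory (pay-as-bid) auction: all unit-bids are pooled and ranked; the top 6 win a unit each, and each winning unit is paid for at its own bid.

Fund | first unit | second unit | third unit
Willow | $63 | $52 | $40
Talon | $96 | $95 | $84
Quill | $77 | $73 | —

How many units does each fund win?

All unit-bids, highest first — top 6: 96 (Talon-1), 95 (Talon-2), 84 (Talon-3), 77 (Quill-1), 73 (Quill-2), 63 (Willow-1)
Next rejected bid: $52 (not a price — pay-as-bid).
Allocation: Quill 2, Talon 3, Willow 1.

Quill 2, Talon 3, Willow 1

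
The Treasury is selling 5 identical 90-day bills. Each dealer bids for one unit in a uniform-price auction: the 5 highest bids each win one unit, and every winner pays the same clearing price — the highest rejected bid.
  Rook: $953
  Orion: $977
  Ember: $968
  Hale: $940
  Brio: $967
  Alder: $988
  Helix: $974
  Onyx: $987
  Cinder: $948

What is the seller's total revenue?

Total revenue: $4,835

Sorting: 988 (Alder), 987 (Onyx), 977 (Orion), 974 (Helix), 968 (Ember), 967 (Brio), 953 (Rook), …
Top 5: Alder, Onyx, Orion, Helix, Ember.
Clearing price = highest rejected bid = $967.
Total revenue = 5 × $967 = $4,835.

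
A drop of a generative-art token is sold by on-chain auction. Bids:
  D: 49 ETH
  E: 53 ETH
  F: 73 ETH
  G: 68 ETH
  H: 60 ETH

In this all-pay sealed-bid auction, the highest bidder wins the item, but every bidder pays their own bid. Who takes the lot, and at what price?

F pays 73 ETH

Rule: the highest bidder wins the item, but every bidder pays their own bid.
Bids in order: 73 (F) > 68 (G) > 60 (H) > 53 (E) > 49 (D)
F wins with the top bid; all bids are sunk regardless.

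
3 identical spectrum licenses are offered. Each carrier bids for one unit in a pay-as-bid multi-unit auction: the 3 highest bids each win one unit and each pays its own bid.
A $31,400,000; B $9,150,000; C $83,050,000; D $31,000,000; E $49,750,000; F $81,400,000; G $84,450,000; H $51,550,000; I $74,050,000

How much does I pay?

I pays $0

Bids ranked high→low: 84,450,000 (G), 83,050,000 (C), 81,400,000 (F), 74,050,000 (I), 51,550,000 (H), …
Top 3: G, C, F.
I does not win → $0.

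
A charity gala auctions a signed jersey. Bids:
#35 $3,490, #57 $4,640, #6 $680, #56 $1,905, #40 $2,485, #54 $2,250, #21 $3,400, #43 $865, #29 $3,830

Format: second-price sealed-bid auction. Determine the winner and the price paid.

Bids in order: 4,640 (#57) > 3,830 (#29) > 3,490 (#35) > 3,400 (#21) > 2,485 (#40) > 2,250 (#54) > …
Second-price: #57 pays #29's bid of $3,830.

#57 pays $3,830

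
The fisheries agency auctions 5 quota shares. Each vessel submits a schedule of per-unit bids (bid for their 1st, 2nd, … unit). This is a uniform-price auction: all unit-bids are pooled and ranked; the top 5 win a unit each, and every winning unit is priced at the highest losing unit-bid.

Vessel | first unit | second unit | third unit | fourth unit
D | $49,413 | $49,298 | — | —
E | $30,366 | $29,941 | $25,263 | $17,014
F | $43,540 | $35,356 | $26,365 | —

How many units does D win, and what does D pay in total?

D: 2 units, pays $59,882

Pooled unit-bids ranked (top 5): 49,413 (D-1), 49,298 (D-2), 43,540 (F-1), 35,356 (F-2), 30,366 (E-1)
Highest rejected unit-bid = $29,941.
D wins 2 unit(s) at $29,941 each.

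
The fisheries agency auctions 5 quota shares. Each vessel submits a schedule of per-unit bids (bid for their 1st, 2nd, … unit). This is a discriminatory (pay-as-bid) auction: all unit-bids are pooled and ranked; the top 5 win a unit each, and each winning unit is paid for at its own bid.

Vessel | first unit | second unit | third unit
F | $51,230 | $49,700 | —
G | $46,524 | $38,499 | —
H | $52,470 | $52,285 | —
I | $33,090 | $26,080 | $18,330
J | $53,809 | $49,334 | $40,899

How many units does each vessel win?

Merging the schedules and taking the best 5: 53,809 (J-1), 52,470 (H-1), 52,285 (H-2), 51,230 (F-1), 49,700 (F-2)
Next rejected bid: $49,334 (not a price — pay-as-bid).
Allocation: F 2, H 2, J 1.

F 2, H 2, J 1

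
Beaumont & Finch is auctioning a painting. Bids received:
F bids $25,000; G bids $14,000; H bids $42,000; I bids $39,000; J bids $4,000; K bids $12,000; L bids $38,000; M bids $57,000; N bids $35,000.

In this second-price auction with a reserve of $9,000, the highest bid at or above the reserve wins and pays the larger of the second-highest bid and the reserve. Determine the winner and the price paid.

Sorting bids: 57,000 (M) > 42,000 (H) > 39,000 (I) > 38,000 (L) > 35,000 (N) > 25,000 (F) > …
M has the top bid at or above the reserve ($57,000).
max(second-highest $42,000, reserve $9,000) = $42,000; the reserve does not bind.

M pays $42,000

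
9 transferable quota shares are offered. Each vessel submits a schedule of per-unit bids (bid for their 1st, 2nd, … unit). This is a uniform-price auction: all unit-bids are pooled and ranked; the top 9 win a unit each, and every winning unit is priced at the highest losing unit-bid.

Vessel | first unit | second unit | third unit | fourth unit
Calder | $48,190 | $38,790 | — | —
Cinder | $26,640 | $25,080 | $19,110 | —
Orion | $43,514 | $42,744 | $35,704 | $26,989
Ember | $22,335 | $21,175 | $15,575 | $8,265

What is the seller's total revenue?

All unit-bids, highest first — top 9: 48,190 (Calder-1), 43,514 (Orion-1), 42,744 (Orion-2), 38,790 (Calder-2), 35,704 (Orion-3), 26,989 (Orion-4), 26,640 (Cinder-1), 25,080 (Cinder-2), 22,335 (Ember-1)
First bid not allocated: $21,175.
Allocation: Calder 2, Cinder 2, Ember 1, Orion 4. Every unit priced at $21,175.
Revenue = 9 × 21,175 = $190,575.

Total revenue: $190,575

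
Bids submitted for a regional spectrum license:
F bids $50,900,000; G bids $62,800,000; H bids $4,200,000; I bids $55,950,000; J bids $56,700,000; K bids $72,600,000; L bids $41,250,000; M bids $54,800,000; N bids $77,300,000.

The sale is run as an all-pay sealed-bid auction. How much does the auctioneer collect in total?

Bids in order: 77,300,000 (N) > 72,600,000 (K) > 62,800,000 (G) > 56,700,000 (J) > 55,950,000 (I) > 54,800,000 (M) > …
Every bidder forfeits their bid regardless of winning.
Revenue = 50,900,000 + 62,800,000 + 4,200,000 + 55,950,000 + 56,700,000 + 72,600,000 + 41,250,000 + 54,800,000 + 77,300,000 = $476,500,000.

Total revenue: $476,500,000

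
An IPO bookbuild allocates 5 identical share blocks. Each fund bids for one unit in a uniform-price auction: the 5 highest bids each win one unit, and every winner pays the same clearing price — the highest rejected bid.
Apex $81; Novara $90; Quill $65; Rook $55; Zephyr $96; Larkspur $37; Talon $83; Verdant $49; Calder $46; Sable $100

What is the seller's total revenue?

Total revenue: $325

Bids ranked high→low: 100 (Sable), 96 (Zephyr), 90 (Novara), 83 (Talon), 81 (Apex), 65 (Quill), 55 (Rook), …
The 5 highest are Sable, Zephyr, Novara, Talon, Apex.
Clearing price = highest rejected bid = $65.
Total revenue = 5 × $65 = $325.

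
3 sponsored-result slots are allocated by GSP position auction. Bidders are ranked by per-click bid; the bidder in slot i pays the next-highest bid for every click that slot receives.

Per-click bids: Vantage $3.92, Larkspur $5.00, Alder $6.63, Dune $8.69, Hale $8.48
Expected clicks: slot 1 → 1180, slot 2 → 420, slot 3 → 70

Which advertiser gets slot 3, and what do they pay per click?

Sorting advertisers: $8.69 (Dune) > $8.48 (Hale) > $6.63 (Alder) > $5.00 (Larkspur) > …
Slot 3 goes to the third-ranked bidder, Alder, who pays the next bid down: $5.00/click.

Alder; $5.00 per click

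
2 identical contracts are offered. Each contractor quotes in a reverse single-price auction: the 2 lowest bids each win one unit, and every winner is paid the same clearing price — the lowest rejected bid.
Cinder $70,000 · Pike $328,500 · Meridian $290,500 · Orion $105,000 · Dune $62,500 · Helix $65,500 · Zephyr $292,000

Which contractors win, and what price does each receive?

Sorting: 62,500 (Dune), 65,500 (Helix), 70,000 (Cinder), 105,000 (Orion), …
Winners (2 units): Dune, Helix.
Clearing price = lowest rejected bid = $70,000.

Dune, Helix; each is paid $70,000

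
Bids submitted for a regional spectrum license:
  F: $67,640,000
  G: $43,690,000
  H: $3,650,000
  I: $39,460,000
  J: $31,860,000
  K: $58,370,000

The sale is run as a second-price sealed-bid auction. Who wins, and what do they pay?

Sorting bids: 67,640,000 (F) > 58,370,000 (K) > 43,690,000 (G) > 39,460,000 (I) > 31,860,000 (J) > 3,650,000 (H)
F wins with the highest bid; price is set by the runner-up at $58,370,000.

F pays $58,370,000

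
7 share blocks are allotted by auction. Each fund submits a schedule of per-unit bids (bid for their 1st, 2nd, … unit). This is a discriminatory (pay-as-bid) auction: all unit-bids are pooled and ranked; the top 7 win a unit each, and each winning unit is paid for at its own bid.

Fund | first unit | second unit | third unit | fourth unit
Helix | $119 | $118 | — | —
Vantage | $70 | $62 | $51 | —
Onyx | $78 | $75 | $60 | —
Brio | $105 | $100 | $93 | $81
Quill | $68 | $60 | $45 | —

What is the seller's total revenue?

All unit-bids, highest first — top 7: 119 (Helix-1), 118 (Helix-2), 105 (Brio-1), 100 (Brio-2), 93 (Brio-3), 81 (Brio-4), 78 (Onyx-1)
Next rejected bid: $75 (not a price — pay-as-bid).
Each winning unit pays its own bid.
Revenue = 119 + 118 + 105 + 100 + 93 + 81 + 78 = $694.

Total revenue: $694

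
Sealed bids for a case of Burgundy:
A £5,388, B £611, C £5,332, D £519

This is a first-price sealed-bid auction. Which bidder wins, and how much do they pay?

First-price sealed-bid auction: the highest bidder wins and pays their own bid.
Bids in order: 5,388 (A) > 5,332 (C) > 611 (B) > 519 (D)
A has the highest bid and pays exactly that: £5,388.

A pays £5,388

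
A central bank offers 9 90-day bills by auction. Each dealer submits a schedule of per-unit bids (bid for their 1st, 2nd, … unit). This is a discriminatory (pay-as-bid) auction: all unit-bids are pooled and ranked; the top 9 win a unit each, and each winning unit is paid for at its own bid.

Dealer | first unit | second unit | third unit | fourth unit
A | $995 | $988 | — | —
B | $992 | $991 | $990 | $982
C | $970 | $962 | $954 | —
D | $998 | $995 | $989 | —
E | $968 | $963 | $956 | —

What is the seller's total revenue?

Total revenue: $8,920

All unit-bids, highest first — top 9: 998 (D-1), 995 (A-1), 995 (D-2), 992 (B-1), 991 (B-2), 990 (B-3), 989 (D-3), 988 (A-2), 982 (B-4)
Next rejected bid: $970 (not a price — pay-as-bid).
Each winning unit pays its own bid.
Revenue = 998 + 995 + 995 + 992 + 991 + 990 + 989 + 988 + 982 = $8,920.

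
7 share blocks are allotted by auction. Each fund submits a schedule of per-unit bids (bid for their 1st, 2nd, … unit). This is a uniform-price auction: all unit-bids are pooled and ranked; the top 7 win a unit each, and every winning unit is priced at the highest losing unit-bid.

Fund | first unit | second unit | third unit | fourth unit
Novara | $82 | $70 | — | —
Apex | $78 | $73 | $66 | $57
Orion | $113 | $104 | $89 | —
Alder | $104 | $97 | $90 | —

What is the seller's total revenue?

Pooled unit-bids ranked (top 7): 113 (Orion-1), 104 (Orion-2), 104 (Alder-1), 97 (Alder-2), 90 (Alder-3), 89 (Orion-3), 82 (Novara-1)
Highest rejected unit-bid = $78.
Allocation: Alder 3, Novara 1, Orion 3. Every unit priced at $78.
Revenue = 7 × 78 = $546.

Total revenue: $546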